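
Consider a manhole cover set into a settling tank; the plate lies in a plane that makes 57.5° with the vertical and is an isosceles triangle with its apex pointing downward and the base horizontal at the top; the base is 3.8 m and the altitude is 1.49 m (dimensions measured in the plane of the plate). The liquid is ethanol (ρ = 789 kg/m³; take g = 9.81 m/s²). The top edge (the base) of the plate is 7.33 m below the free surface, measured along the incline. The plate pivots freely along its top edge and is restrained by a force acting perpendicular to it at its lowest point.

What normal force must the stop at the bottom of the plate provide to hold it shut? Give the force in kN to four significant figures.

P ≈ 31.69 kN

γ = ρg = 789 × 9.81 / 1000 = 7.74009 kN/m³.
The plate makes 57.5° with the vertical, i.e. θ = 90° − 57.5° = 32.5° to the horizontal. Measuring y along the incline from the free-surface line, vertical depth h = y·sinθ with sinθ = 0.537300.
With the apex down, the centroid sits h/3 = 1.49/3 = 0.496667 m below the base (the top edge), so y_c = 7.33 + 0.496667 = 7.82667 m and h_c = 7.82667 × 0.537300 = 4.20527 m.
A = ½ × 3.8 × 1.49 = 2.831 m².
Resultant F = γ·h_c·A = 7.74009 × 4.20527 × 2.831 = 92.1467 kN.
I_c = b·h³/36 = 3.8 × 1.49³/36 = 0.349172 m⁴.
Centre of pressure: y_p = y_c + I_c/(y_c·A) = 7.82667 + 0.349172/(7.82667 × 2.831) = 7.82667 + 0.0157588 = 7.84243 m along the plane.
The resultant acts 0.496667 + 0.0157588 = 0.512426 m (along the plate) below the hinge at the top edge, so the moment about the hinge is M = F × 0.512426 = 92.1467 × 0.512426 = 47.2184 kN·m.
A normal force at the bottom, 1.49 m from the hinge, must supply this moment: P = 47.2184/1.49 = 31.6902 kN.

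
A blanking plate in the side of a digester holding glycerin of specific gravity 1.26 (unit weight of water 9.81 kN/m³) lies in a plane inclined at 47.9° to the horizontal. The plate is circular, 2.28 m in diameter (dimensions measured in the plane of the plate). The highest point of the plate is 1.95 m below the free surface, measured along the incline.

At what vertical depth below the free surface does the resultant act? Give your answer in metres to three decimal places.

h_p = 2.371 m

γ = 1.26 × 9.81 = 12.3606 kN/m³.
Let θ = 47.9° be the plate's angle to the horizontal; measure y along the incline from where the plane meets the free surface. Vertical depth h = y·sinθ with sinθ = 0.741976.
The centroid is at the centre, 1.14 m below the top of the plate, so y_c = 1.95 + 1.14 = 3.09 m and h_c = 3.09 × 0.741976 = 2.29271 m.
A = π(1.14)² = 4.08281 m².
Resultant F = γ·h_c·A = 12.3606 × 2.29271 × 4.08281 = 115.704 kN.
I_c = πr⁴/4 = π × 1.14⁴/4 = 1.32651 m⁴.
Centre of pressure: y_p = y_c + I_c/(y_c·A) = 3.09 + 1.32651/(3.09 × 4.08281) = 3.09 + 0.105146 = 3.19515 m along the plane.
Vertically, h_p = y_p·sinθ = 3.19515 × 0.741976 = 2.37072 m.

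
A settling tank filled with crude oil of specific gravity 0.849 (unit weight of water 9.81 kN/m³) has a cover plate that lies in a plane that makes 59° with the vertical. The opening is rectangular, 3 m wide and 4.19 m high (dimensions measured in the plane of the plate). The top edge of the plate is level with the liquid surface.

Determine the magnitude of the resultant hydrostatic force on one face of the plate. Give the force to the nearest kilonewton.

F ≈ 113 kN

γ = 0.849 × 9.81 = 8.32869 kN/m³.
The plate makes 59° with the vertical, i.e. θ = 90° − 59° = 31° to the horizontal. Measuring y along the incline from the free-surface line, vertical depth h = y·sinθ with sinθ = 0.515038.
The centroid lies 4.19/2 = 2.095 m below the top edge, so y_c = 2.095 m and h_c = 2.095 × 0.515038 = 1.079 m.
A = 3 × 4.19 = 12.57 m².
Resultant F = γ·h_c·A = 8.32869 × 1.079 × 12.57 = 112.962 kN.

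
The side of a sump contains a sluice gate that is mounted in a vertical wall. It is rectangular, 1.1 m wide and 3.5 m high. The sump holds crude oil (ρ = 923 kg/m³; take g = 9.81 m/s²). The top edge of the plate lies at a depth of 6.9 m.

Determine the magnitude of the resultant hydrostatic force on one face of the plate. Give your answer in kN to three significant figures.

γ = ρg = 923 × 9.81 / 1000 = 9.05463 kN/m³.
The centroid lies 3.5/2 = 1.75 m below the top edge, so the centroid depth is h_c = 6.9 + 1.75 = 8.65 m.
A = 1.1 × 3.5 = 3.85 m².
Resultant F = γ·h_c·A = 9.05463 × 8.65 × 3.85 = 301.542 kN.

F ≈ 302 kN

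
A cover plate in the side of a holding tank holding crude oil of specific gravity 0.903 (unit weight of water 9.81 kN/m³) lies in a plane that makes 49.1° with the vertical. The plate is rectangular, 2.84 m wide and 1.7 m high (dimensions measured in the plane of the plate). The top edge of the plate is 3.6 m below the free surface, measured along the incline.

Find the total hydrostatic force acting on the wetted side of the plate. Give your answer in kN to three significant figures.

γ = 0.903 × 9.81 = 8.85843 kN/m³.
The plate makes 49.1° with the vertical, i.e. θ = 90° − 49.1° = 40.9° to the horizontal. Measuring y along the incline from the free-surface line, vertical depth h = y·sinθ with sinθ = 0.654741.
The centroid lies 1.7/2 = 0.85 m below the top edge, so y_c = 3.6 + 0.85 = 4.45 m and h_c = 4.45 × 0.654741 = 2.9136 m.
A = 2.84 × 1.7 = 4.828 m².
Resultant F = γ·h_c·A = 8.85843 × 2.9136 × 4.828 = 124.61 kN.

F ≈ 125 kN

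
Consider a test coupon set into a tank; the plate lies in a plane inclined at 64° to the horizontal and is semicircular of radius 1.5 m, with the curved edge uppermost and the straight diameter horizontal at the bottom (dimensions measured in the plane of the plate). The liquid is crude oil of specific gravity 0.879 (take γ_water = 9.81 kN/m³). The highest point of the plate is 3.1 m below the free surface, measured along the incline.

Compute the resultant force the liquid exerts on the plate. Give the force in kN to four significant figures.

F ≈ 108.6 kN

γ = 0.879 × 9.81 = 8.62299 kN/m³.
Let θ = 64° be the plate's angle to the horizontal; measure y along the incline from where the plane meets the free surface. Vertical depth h = y·sinθ with sinθ = 0.898794.
The centroid lies 4r/(3π) = 0.63662 m above the diameter, so r − 4r/(3π) = 1.5 − 0.63662 = 0.86338 m below the topmost point, so y_c = 3.1 + 0.86338 = 3.96338 m and h_c = 3.96338 × 0.898794 = 3.56226 m.
A = πr²/2 = π × 1.5²/2 = 3.53429 m².
Resultant F = γ·h_c·A = 8.62299 × 3.56226 × 3.53429 = 108.564 kN.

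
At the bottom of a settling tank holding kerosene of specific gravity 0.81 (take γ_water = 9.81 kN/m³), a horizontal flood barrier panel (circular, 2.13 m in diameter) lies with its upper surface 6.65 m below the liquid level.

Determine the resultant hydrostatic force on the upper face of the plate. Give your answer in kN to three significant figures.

F ≈ 188 kN

γ = 0.81 × 9.81 = 7.9461 kN/m³.
The plate is horizontal, so pressure is uniform at p = γ·h = 7.9461 × 6.65 = 52.8416 kN/m².
A = π(1.065)² = 3.56327 m².
F = p·A = 52.8416 × 3.56327 = 188.289 kN.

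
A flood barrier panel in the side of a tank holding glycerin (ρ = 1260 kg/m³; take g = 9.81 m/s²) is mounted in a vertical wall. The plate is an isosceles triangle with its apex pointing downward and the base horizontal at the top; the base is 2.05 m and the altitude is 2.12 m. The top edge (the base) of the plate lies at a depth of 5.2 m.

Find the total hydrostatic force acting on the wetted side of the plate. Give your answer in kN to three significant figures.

F ≈ 159 kN

γ = ρg = 1260 × 9.81 / 1000 = 12.3606 kN/m³.
With the apex down, the centroid sits h/3 = 2.12/3 = 0.706667 m below the base (the top edge), so the centroid depth is h_c = 5.2 + 0.706667 = 5.90667 m.
A = ½ × 2.05 × 2.12 = 2.173 m².
Resultant F = γ·h_c·A = 12.3606 × 5.90667 × 2.173 = 158.651 kN.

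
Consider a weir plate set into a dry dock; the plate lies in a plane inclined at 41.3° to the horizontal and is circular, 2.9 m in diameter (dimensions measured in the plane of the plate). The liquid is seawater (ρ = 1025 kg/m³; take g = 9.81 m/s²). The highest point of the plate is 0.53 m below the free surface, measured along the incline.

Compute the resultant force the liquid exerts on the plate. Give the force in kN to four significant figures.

F ≈ 86.79 kN

γ = ρg = 1025 × 9.81 / 1000 = 10.05525 kN/m³.
Let θ = 41.3° be the plate's angle to the horizontal; measure y along the incline from where the plane meets the free surface. Vertical depth h = y·sinθ with sinθ = 0.660002.
The centroid is at the centre, 1.45 m below the top of the plate, so y_c = 0.53 + 1.45 = 1.98 m and h_c = 1.98 × 0.660002 = 1.3068 m.
A = π(1.45)² = 6.6052 m².
Resultant F = γ·h_c·A = 10.05525 × 1.3068 × 6.6052 = 86.7937 kN.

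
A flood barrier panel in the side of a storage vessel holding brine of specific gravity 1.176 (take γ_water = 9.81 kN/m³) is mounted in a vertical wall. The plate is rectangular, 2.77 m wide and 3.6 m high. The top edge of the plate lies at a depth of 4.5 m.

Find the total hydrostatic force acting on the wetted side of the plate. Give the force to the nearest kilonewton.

γ = 1.176 × 9.81 = 11.53656 kN/m³.
The centroid lies 3.6/2 = 1.8 m below the top edge, so the centroid depth is h_c = 4.5 + 1.8 = 6.3 m.
A = 2.77 × 3.6 = 9.972 m².
Resultant F = γ·h_c·A = 11.53656 × 6.3 × 9.972 = 724.768 kN.

F ≈ 725 kN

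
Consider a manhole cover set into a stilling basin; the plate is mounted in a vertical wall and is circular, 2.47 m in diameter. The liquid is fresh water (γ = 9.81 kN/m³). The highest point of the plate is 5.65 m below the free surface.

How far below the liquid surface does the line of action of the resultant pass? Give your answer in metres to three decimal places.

h_p = 6.940 m

γ = 9.81 kN/m³.
The centroid is at the centre, 1.235 m below the top of the plate, so the centroid depth is h_c = 5.65 + 1.235 = 6.885 m.
A = π(1.235)² = 4.79164 m².
Resultant F = γ·h_c·A = 9.81 × 6.885 × 4.79164 = 323.636 kN.
I_c = πr⁴/4 = π × 1.235⁴/4 = 1.82708 m⁴.
Centre of pressure: y_p = y_c + I_c/(y_c·A) = 6.885 + 1.82708/(6.885 × 4.79164) = 6.885 + 0.0553821 = 6.94038 m along the plane.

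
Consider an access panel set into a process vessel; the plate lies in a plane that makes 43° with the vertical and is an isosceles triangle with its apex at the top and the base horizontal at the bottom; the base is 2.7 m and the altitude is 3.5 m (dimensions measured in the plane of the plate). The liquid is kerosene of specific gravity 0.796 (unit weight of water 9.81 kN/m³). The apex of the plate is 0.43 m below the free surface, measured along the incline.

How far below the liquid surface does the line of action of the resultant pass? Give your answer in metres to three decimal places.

h_p = 2.201 m

γ = 0.796 × 9.81 = 7.80876 kN/m³.
The plate makes 43° with the vertical, i.e. θ = 90° − 43° = 47° to the horizontal. Measuring y along the incline from the free-surface line, vertical depth h = y·sinθ with sinθ = 0.731354.
With the apex up, the centroid sits 2h/3 = 2 × 3.5/3 = 2.33333 m below the apex, so y_c = 0.43 + 2.33333 = 2.76333 m and h_c = 2.76333 × 0.731354 = 2.02097 m.
A = ½ × 2.7 × 3.5 = 4.725 m².
Resultant F = γ·h_c·A = 7.80876 × 2.02097 × 4.725 = 74.5665 kN.
I_c = b·h³/36 = 2.7 × 3.5³/36 = 3.21563 m⁴.
Centre of pressure: y_p = y_c + I_c/(y_c·A) = 2.76333 + 3.21563/(2.76333 × 4.725) = 2.76333 + 0.246281 = 3.00961 m along the plane.
Vertically, h_p = y_p·sinθ = 3.00961 × 0.731354 = 2.20109 m.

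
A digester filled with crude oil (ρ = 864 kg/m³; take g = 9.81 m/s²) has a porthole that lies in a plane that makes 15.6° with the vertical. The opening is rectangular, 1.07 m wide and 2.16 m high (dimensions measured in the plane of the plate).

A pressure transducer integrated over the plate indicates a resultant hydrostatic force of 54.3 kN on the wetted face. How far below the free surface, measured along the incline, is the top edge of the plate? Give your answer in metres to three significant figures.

y_top ≈ 1.80 m

γ = ρg = 864 × 9.81 / 1000 = 8.47584 kN/m³.
A = 1.07 × 2.16 = 2.3112 m².
From F = γ·h_c·A, the centroid depth is h_c = 54.3/(8.47584 × 2.3112) = 2.77191 m.
The plate makes 15.6° with the vertical, i.e. θ = 90° − 15.6° = 74.4° to the horizontal. Measuring y along the incline from the free-surface line, vertical depth h = y·sinθ with sinθ = 0.963163.
Along the incline, y_c = h_c/sinθ = 2.77191/0.963163 = 2.87792 m.
The centroid lies 2.16/2 = 1.08 m below the top edge, so the top edge sits at y_top = 2.87792 − 1.08 = 1.79792 m along the incline.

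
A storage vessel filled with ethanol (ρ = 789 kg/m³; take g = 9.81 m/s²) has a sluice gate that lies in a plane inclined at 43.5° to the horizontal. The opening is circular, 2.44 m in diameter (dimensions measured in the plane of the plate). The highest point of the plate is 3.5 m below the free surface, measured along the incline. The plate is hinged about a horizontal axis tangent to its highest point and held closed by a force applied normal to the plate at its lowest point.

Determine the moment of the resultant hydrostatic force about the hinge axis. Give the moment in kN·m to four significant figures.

M ≈ 152.7 kN·m

γ = ρg = 789 × 9.81 / 1000 = 7.74009 kN/m³.
Let θ = 43.5° be the plate's angle to the horizontal; measure y along the incline from where the plane meets the free surface. Vertical depth h = y·sinθ with sinθ = 0.688355.
The centroid is at the centre, 1.22 m below the top of the plate, so y_c = 3.5 + 1.22 = 4.72 m and h_c = 4.72 × 0.688355 = 3.24904 m.
A = π(1.22)² = 4.67595 m².
Resultant F = γ·h_c·A = 7.74009 × 3.24904 × 4.67595 = 117.59 kN.
I_c = πr⁴/4 = π × 1.22⁴/4 = 1.73992 m⁴.
Centre of pressure: y_p = y_c + I_c/(y_c·A) = 4.72 + 1.73992/(4.72 × 4.67595) = 4.72 + 0.0788347 = 4.79883 m along the plane.
The resultant acts 1.22 + 0.0788347 = 1.29883 m (along the plate) below the hinge at the top edge, so the moment about the hinge is M = F × 1.29883 = 117.59 × 1.29883 = 152.729 kN·m.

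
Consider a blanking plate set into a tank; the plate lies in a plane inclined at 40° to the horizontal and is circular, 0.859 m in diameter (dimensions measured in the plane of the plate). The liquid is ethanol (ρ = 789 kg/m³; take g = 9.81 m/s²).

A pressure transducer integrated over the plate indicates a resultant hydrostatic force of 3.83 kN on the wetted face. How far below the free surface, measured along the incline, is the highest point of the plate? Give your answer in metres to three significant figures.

y_top ≈ 0.899 m

γ = ρg = 789 × 9.81 / 1000 = 7.74009 kN/m³.
A = π(0.4295)² = 0.57953 m².
From F = γ·h_c·A, the centroid depth is h_c = 3.83/(7.74009 × 0.57953) = 0.853841 m.
Let θ = 40° be the plate's angle to the horizontal; measure y along the incline from where the plane meets the free surface. Vertical depth h = y·sinθ with sinθ = 0.642788.
Along the incline, y_c = h_c/sinθ = 0.853841/0.642788 = 1.32834 m.
The centroid is at the centre, 0.4295 m below the top of the plate, so the highest point sits at y_top = 1.32834 − 0.4295 = 0.89884 m along the incline.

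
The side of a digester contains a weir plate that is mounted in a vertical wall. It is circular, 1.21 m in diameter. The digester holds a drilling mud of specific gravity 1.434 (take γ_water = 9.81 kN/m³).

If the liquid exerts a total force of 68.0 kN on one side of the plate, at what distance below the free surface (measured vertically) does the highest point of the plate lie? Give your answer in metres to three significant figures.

d_top ≈ 3.60 m

γ = 1.434 × 9.81 = 14.06754 kN/m³.
A = π(0.605)² = 1.1499 m².
From F = γ·h_c·A, the centroid depth is h_c = 68.0/(14.06754 × 1.1499) = 4.20369 m.
The centroid is at the centre, 0.605 m below the top of the plate, so the highest point sits at h_top = 4.20369 − 0.605 = 3.59869 m below the surface.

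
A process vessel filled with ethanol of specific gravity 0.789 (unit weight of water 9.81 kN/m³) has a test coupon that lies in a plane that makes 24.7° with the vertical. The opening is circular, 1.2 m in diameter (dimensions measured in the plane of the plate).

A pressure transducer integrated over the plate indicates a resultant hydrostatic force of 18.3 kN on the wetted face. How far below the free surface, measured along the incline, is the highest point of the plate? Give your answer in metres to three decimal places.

γ = 0.789 × 9.81 = 7.74009 kN/m³.
A = π(0.6)² = 1.13097 m².
From F = γ·h_c·A, the centroid depth is h_c = 18.3/(7.74009 × 1.13097) = 2.09052 m.
The plate makes 24.7° with the vertical, i.e. θ = 90° − 24.7° = 65.3° to the horizontal. Measuring y along the incline from the free-surface line, vertical depth h = y·sinθ with sinθ = 0.908508.
Along the incline, y_c = h_c/sinθ = 2.09052/0.908508 = 2.30105 m.
The centroid is at the centre, 0.6 m below the top of the plate, so the highest point sits at y_top = 2.30105 − 0.6 = 1.70105 m along the incline.

y_top ≈ 1.701 m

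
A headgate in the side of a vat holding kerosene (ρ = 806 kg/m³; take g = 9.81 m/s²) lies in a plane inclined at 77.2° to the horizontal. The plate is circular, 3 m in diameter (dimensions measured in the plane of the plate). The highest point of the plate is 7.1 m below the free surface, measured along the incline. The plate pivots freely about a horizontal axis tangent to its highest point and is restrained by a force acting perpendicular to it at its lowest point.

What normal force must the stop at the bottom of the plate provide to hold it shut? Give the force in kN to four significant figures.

P ≈ 244.6 kN

γ = ρg = 806 × 9.81 / 1000 = 7.90686 kN/m³.
Let θ = 77.2° be the plate's angle to the horizontal; measure y along the incline from where the plane meets the free surface. Vertical depth h = y·sinθ with sinθ = 0.975149.
The centroid is at the centre, 1.5 m below the top of the plate, so y_c = 7.1 + 1.5 = 8.6 m and h_c = 8.6 × 0.975149 = 8.38628 m.
A = π(1.5)² = 7.06858 m².
Resultant F = γ·h_c·A = 7.90686 × 8.38628 × 7.06858 = 468.711 kN.
I_c = πr⁴/4 = π × 1.5⁴/4 = 3.97608 m⁴.
Centre of pressure: y_p = y_c + I_c/(y_c·A) = 8.6 + 3.97608/(8.6 × 7.06858) = 8.6 + 0.065407 = 8.66541 m along the plane.
The resultant acts 1.5 + 0.065407 = 1.56541 m (along the plate) below the hinge at the top edge, so the moment about the hinge is M = F × 1.56541 = 468.711 × 1.56541 = 733.725 kN·m.
A normal force at the bottom, 3 m from the hinge, must supply this moment: P = 733.725/3 = 244.575 kN.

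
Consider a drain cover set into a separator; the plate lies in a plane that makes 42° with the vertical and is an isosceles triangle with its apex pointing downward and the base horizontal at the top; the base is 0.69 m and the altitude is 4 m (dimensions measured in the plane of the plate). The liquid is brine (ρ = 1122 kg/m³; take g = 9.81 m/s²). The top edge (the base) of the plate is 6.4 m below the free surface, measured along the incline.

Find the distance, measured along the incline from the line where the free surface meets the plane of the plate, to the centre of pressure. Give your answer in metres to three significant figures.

γ = ρg = 1122 × 9.81 / 1000 = 11.00682 kN/m³.
The plate makes 42° with the vertical, i.e. θ = 90° − 42° = 48° to the horizontal. Measuring y along the incline from the free-surface line, vertical depth h = y·sinθ with sinθ = 0.743145.
With the apex down, the centroid sits h/3 = 4/3 = 1.33333 m below the base (the top edge), so y_c = 6.4 + 1.33333 = 7.73333 m and h_c = 7.73333 × 0.743145 = 5.74699 m.
A = ½ × 0.69 × 4 = 1.38 m².
Resultant F = γ·h_c·A = 11.00682 × 5.74699 × 1.38 = 87.2934 kN.
I_c = b·h³/36 = 0.69 × 4³/36 = 1.22667 m⁴.
Centre of pressure: y_p = y_c + I_c/(y_c·A) = 7.73333 + 1.22667/(7.73333 × 1.38) = 7.73333 + 0.114943 = 7.84827 m along the plane.

y_p = 7.85 m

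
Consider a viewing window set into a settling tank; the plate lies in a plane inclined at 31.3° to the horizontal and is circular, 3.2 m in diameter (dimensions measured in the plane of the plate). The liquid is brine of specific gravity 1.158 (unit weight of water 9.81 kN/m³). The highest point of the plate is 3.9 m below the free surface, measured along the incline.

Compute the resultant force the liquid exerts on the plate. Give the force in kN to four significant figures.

γ = 1.158 × 9.81 = 11.35998 kN/m³.
Let θ = 31.3° be the plate's angle to the horizontal; measure y along the incline from where the plane meets the free surface. Vertical depth h = y·sinθ with sinθ = 0.519519.
The centroid is at the centre, 1.6 m below the top of the plate, so y_c = 3.9 + 1.6 = 5.5 m and h_c = 5.5 × 0.519519 = 2.85735 m.
A = π(1.6)² = 8.04248 m².
Resultant F = γ·h_c·A = 11.35998 × 2.85735 × 8.04248 = 261.054 kN.

F ≈ 261.1 kN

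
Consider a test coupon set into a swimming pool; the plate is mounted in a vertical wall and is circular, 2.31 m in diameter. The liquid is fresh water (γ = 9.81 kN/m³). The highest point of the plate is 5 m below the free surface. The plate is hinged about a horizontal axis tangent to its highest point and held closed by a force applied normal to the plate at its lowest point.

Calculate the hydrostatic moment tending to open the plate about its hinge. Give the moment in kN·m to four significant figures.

M ≈ 306.0 kN·m

γ = 9.81 kN/m³.
The centroid is at the centre, 1.155 m below the top of the plate, so the centroid depth is h_c = 5 + 1.155 = 6.155 m.
A = π(1.155)² = 4.19096 m².
Resultant F = γ·h_c·A = 9.81 × 6.155 × 4.19096 = 253.052 kN.
I_c = πr⁴/4 = π × 1.155⁴/4 = 1.39771 m⁴.
Centre of pressure: y_p = y_c + I_c/(y_c·A) = 6.155 + 1.39771/(6.155 × 4.19096) = 6.155 + 0.0541846 = 6.20918 m along the plane.
The resultant acts 1.155 + 0.0541846 = 1.20918 m (along the plate) below the hinge at the top edge, so the moment about the hinge is M = F × 1.20918 = 253.052 × 1.20918 = 305.985 kN·m.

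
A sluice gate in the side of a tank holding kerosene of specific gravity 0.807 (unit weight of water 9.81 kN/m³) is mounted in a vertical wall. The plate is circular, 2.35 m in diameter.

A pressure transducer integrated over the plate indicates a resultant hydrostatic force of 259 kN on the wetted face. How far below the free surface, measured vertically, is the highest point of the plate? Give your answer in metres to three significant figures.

γ = 0.807 × 9.81 = 7.91667 kN/m³.
A = π(1.175)² = 4.33736 m².
From F = γ·h_c·A, the centroid depth is h_c = 259/(7.91667 × 4.33736) = 7.54279 m.
The centroid is at the centre, 1.175 m below the top of the plate, so the highest point sits at h_top = 7.54279 − 1.175 = 6.36779 m below the surface.

d_top ≈ 6.37 m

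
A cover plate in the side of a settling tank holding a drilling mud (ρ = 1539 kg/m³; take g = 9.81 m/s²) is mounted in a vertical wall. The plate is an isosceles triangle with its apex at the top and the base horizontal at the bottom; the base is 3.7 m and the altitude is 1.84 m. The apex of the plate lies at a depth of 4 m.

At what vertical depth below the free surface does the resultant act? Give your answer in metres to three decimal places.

h_p = 5.263 m

γ = ρg = 1539 × 9.81 / 1000 = 15.09759 kN/m³.
With the apex up, the centroid sits 2h/3 = 2 × 1.84/3 = 1.22667 m below the apex, so the centroid depth is h_c = 4 + 1.22667 = 5.22667 m.
A = ½ × 3.7 × 1.84 = 3.404 m².
Resultant F = γ·h_c·A = 15.09759 × 5.22667 × 3.404 = 268.61 kN.
I_c = b·h³/36 = 3.7 × 1.84³/36 = 0.640255 m⁴.
Centre of pressure: y_p = y_c + I_c/(y_c·A) = 5.22667 + 0.640255/(5.22667 × 3.404) = 5.22667 + 0.0359864 = 5.26266 m along the plane.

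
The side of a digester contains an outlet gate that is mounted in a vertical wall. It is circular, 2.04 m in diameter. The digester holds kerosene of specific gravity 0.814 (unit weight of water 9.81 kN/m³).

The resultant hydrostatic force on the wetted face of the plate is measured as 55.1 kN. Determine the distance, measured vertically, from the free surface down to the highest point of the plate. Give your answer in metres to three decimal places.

γ = 0.814 × 9.81 = 7.98534 kN/m³.
A = π(1.02)² = 3.26851 m².
From F = γ·h_c·A, the centroid depth is h_c = 55.1/(7.98534 × 3.26851) = 2.1111 m.
The centroid is at the centre, 1.02 m below the top of the plate, so the highest point sits at h_top = 2.1111 − 1.02 = 1.0911 m below the surface.

d_top ≈ 1.091 m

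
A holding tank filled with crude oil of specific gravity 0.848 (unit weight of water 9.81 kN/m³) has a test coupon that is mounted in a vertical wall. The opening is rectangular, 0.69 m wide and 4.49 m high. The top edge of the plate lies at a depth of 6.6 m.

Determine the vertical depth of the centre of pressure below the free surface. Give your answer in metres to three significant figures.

h_p = 9.03 m

γ = 0.848 × 9.81 = 8.31888 kN/m³.
The centroid lies 4.49/2 = 2.245 m below the top edge, so the centroid depth is h_c = 6.6 + 2.245 = 8.845 m.
A = 0.69 × 4.49 = 3.0981 m².
Resultant F = γ·h_c·A = 8.31888 × 8.845 × 3.0981 = 227.96 kN.
I_c = b·h³/12 = 0.69 × 4.49³/12 = 5.20483 m⁴.
Centre of pressure: y_p = y_c + I_c/(y_c·A) = 8.845 + 5.20483/(8.845 × 3.0981) = 8.845 + 0.189939 = 9.03494 m along the plane.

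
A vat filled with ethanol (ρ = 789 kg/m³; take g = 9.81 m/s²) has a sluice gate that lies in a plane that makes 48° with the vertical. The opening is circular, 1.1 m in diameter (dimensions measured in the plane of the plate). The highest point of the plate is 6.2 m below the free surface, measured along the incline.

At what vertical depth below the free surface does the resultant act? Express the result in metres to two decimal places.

γ = ρg = 789 × 9.81 / 1000 = 7.74009 kN/m³.
The plate makes 48° with the vertical, i.e. θ = 90° − 48° = 42° to the horizontal. Measuring y along the incline from the free-surface line, vertical depth h = y·sinθ with sinθ = 0.669131.
The centroid is at the centre, 0.55 m below the top of the plate, so y_c = 6.2 + 0.55 = 6.75 m and h_c = 6.75 × 0.669131 = 4.51663 m.
A = π(0.55)² = 0.950332 m².
Resultant F = γ·h_c·A = 7.74009 × 4.51663 × 0.950332 = 33.2228 kN.
I_c = πr⁴/4 = π × 0.55⁴/4 = 0.0718688 m⁴.
Centre of pressure: y_p = y_c + I_c/(y_c·A) = 6.75 + 0.0718688/(6.75 × 0.950332) = 6.75 + 0.0112037 = 6.7612 m along the plane.
Vertically, h_p = y_p·sinθ = 6.7612 × 0.669131 = 4.52413 m.

h_p = 4.52 m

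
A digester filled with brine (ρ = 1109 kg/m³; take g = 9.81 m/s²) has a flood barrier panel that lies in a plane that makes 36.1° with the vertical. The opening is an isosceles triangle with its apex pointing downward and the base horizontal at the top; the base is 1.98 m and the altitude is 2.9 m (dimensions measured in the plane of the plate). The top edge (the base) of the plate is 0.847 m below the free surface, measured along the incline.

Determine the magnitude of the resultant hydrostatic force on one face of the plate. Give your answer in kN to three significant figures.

F ≈ 45.8 kN

γ = ρg = 1109 × 9.81 / 1000 = 10.87929 kN/m³.
The plate makes 36.1° with the vertical, i.e. θ = 90° − 36.1° = 53.9° to the horizontal. Measuring y along the incline from the free-surface line, vertical depth h = y·sinθ with sinθ = 0.807990.
With the apex down, the centroid sits h/3 = 2.9/3 = 0.966667 m below the base (the top edge), so y_c = 0.847 + 0.966667 = 1.81367 m and h_c = 1.81367 × 0.807990 = 1.46543 m.
A = ½ × 1.98 × 2.9 = 2.871 m².
Resultant F = γ·h_c·A = 10.87929 × 1.46543 × 2.871 = 45.7719 kN.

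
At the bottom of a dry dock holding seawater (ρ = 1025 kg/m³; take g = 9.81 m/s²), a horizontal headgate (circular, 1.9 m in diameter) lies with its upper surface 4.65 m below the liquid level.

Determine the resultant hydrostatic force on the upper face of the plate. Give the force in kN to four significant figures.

F ≈ 132.6 kN

γ = ρg = 1025 × 9.81 / 1000 = 10.05525 kN/m³.
The plate is horizontal, so pressure is uniform at p = γ·h = 10.05525 × 4.65 = 46.7569 kN/m².
A = π(0.95)² = 2.83529 m².
F = p·A = 46.7569 × 2.83529 = 132.569 kN.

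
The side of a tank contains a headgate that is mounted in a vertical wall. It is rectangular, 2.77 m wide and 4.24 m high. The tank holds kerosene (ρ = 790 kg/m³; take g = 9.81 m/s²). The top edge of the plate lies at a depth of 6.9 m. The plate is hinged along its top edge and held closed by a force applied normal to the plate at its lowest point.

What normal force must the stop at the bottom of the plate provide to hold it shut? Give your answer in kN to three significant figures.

γ = ρg = 790 × 9.81 / 1000 = 7.7499 kN/m³.
The centroid lies 4.24/2 = 2.12 m below the top edge, so the centroid depth is h_c = 6.9 + 2.12 = 9.02 m.
A = 2.77 × 4.24 = 11.7448 m².
Resultant F = γ·h_c·A = 7.7499 × 9.02 × 11.7448 = 821.01 kN.
I_c = b·h³/12 = 2.77 × 4.24³/12 = 17.5953 m⁴.
Centre of pressure: y_p = y_c + I_c/(y_c·A) = 9.02 + 17.5953/(9.02 × 11.7448) = 9.02 + 0.16609 = 9.18609 m along the plane.
The resultant acts 2.12 + 0.16609 = 2.28609 m (along the plate) below the hinge at the top edge, so the moment about the hinge is M = F × 2.28609 = 821.01 × 2.28609 = 1876.9 kN·m.
A normal force at the bottom, 4.24 m from the hinge, must supply this moment: P = 1876.9/4.24 = 442.665 kN.

P ≈ 443 kN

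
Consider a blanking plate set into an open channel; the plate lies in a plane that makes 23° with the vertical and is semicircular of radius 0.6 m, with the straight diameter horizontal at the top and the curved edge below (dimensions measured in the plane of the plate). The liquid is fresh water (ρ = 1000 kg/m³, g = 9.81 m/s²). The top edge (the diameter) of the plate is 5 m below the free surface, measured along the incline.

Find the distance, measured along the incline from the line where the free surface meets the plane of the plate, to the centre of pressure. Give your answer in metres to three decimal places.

y_p = 5.259 m

γ = ρg = 1000 × 9.81 = 9810 N/m³ = 9.81 kN/m³.
The plate makes 23° with the vertical, i.e. θ = 90° − 23° = 67° to the horizontal. Measuring y along the incline from the free-surface line, vertical depth h = y·sinθ with sinθ = 0.920505.
The centroid of a semicircle lies 4r/(3π) = 0.254648 m from the diameter, here below the top edge, so y_c = 5 + 0.254648 = 5.25465 m and h_c = 5.25465 × 0.920505 = 4.83693 m.
A = πr²/2 = π × 0.6²/2 = 0.565487 m².
Resultant F = γ·h_c·A = 9.81 × 4.83693 × 0.565487 = 26.8325 kN.
I_c = (π/8 − 8/(9π))·r⁴ = 0.109757 × 0.6⁴ = 0.0142245 m⁴.
Centre of pressure: y_p = y_c + I_c/(y_c·A) = 5.25465 + 0.0142245/(5.25465 × 0.565487) = 5.25465 + 0.00478708 = 5.25944 m along the plane.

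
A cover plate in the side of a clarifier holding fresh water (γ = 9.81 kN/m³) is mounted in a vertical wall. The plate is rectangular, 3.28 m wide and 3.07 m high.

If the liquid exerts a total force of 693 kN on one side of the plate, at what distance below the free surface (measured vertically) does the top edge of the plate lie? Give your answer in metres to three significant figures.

d_top ≈ 5.48 m

γ = 9.81 kN/m³.
A = 3.28 × 3.07 = 10.0696 m².
From F = γ·h_c·A, the centroid depth is h_c = 693/(9.81 × 10.0696) = 7.01539 m.
The centroid lies 3.07/2 = 1.535 m below the top edge, so the top edge sits at h_top = 7.01539 − 1.535 = 5.48039 m below the surface.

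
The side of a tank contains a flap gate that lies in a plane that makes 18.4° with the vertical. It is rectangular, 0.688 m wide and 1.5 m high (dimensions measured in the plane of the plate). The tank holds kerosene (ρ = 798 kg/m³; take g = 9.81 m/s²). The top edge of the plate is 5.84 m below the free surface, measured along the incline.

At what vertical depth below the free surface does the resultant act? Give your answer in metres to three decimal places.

γ = ρg = 798 × 9.81 / 1000 = 7.82838 kN/m³.
The plate makes 18.4° with the vertical, i.e. θ = 90° − 18.4° = 71.6° to the horizontal. Measuring y along the incline from the free-surface line, vertical depth h = y·sinθ with sinθ = 0.948876.
The centroid lies 1.5/2 = 0.75 m below the top edge, so y_c = 5.84 + 0.75 = 6.59 m and h_c = 6.59 × 0.948876 = 6.25309 m.
A = 0.688 × 1.5 = 1.032 m².
Resultant F = γ·h_c·A = 7.82838 × 6.25309 × 1.032 = 50.518 kN.
I_c = b·h³/12 = 0.688 × 1.5³/12 = 0.1935 m⁴.
Centre of pressure: y_p = y_c + I_c/(y_c·A) = 6.59 + 0.1935/(6.59 × 1.032) = 6.59 + 0.0284522 = 6.61845 m along the plane.
Vertically, h_p = y_p·sinθ = 6.61845 × 0.948876 = 6.28009 m.

h_p = 6.280 m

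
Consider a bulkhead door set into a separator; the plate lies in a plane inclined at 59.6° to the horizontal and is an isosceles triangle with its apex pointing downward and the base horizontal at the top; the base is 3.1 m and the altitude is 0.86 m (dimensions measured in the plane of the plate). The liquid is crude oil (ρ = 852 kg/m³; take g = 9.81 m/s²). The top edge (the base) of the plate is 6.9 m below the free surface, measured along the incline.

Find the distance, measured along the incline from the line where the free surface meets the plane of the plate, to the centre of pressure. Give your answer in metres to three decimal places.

y_p = 7.192 m

γ = ρg = 852 × 9.81 / 1000 = 8.35812 kN/m³.
Let θ = 59.6° be the plate's angle to the horizontal; measure y along the incline from where the plane meets the free surface. Vertical depth h = y·sinθ with sinθ = 0.862514.
With the apex down, the centroid sits h/3 = 0.86/3 = 0.286667 m below the base (the top edge), so y_c = 6.9 + 0.286667 = 7.18667 m and h_c = 7.18667 × 0.862514 = 6.1986 m.
A = ½ × 3.1 × 0.86 = 1.333 m².
Resultant F = γ·h_c·A = 8.35812 × 6.1986 × 1.333 = 69.0609 kN.
I_c = b·h³/36 = 3.1 × 0.86³/36 = 0.0547715 m⁴.
Centre of pressure: y_p = y_c + I_c/(y_c·A) = 7.18667 + 0.0547715/(7.18667 × 1.333) = 7.18667 + 0.00571738 = 7.19239 m along the plane.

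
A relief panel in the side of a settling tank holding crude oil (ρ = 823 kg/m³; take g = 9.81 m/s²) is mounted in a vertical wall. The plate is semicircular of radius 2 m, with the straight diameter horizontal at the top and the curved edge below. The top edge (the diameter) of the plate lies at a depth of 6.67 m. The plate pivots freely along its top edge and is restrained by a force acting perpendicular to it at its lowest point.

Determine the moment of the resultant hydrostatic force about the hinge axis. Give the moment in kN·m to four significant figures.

γ = ρg = 823 × 9.81 / 1000 = 8.07363 kN/m³.
The centroid of a semicircle lies 4r/(3π) = 0.848826 m from the diameter, here below the top edge, so the centroid depth is h_c = 6.67 + 0.848826 = 7.51883 m.
A = πr²/2 = π × 2²/2 = 6.28319 m².
Resultant F = γ·h_c·A = 8.07363 × 7.51883 × 6.28319 = 381.416 kN.
I_c = (π/8 − 8/(9π))·r⁴ = 0.109757 × 2⁴ = 1.75611 m⁴.
Centre of pressure: y_p = y_c + I_c/(y_c·A) = 7.51883 + 1.75611/(7.51883 × 6.28319) = 7.51883 + 0.0371725 = 7.556 m along the plane.
The resultant acts 0.848826 + 0.0371725 = 0.885998 m (along the plate) below the hinge at the top edge, so the moment about the hinge is M = F × 0.885998 = 381.416 × 0.885998 = 337.934 kN·m.

M ≈ 337.9 kN·m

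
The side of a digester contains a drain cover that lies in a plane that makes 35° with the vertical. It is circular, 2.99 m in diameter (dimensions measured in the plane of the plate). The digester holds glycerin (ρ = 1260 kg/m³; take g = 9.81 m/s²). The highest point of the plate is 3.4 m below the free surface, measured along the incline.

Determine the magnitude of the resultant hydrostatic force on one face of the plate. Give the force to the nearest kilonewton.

γ = ρg = 1260 × 9.81 / 1000 = 12.3606 kN/m³.
The plate makes 35° with the vertical, i.e. θ = 90° − 35° = 55° to the horizontal. Measuring y along the incline from the free-surface line, vertical depth h = y·sinθ with sinθ = 0.819152.
The centroid is at the centre, 1.495 m below the top of the plate, so y_c = 3.4 + 1.495 = 4.895 m and h_c = 4.895 × 0.819152 = 4.00975 m.
A = π(1.495)² = 7.02154 m².
Resultant F = γ·h_c·A = 12.3606 × 4.00975 × 7.02154 = 348.008 kN.

F ≈ 348 kN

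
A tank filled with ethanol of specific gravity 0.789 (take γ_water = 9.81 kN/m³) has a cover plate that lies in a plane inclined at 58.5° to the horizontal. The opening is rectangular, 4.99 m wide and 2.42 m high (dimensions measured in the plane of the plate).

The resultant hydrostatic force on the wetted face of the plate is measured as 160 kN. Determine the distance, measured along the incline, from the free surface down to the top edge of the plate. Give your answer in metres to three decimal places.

γ = 0.789 × 9.81 = 7.74009 kN/m³.
A = 4.99 × 2.42 = 12.0758 m².
From F = γ·h_c·A, the centroid depth is h_c = 160/(7.74009 × 12.0758) = 1.71182 m.
Let θ = 58.5° be the plate's angle to the horizontal; measure y along the incline from where the plane meets the free surface. Vertical depth h = y·sinθ with sinθ = 0.852640.
Along the incline, y_c = h_c/sinθ = 1.71182/0.852640 = 2.00767 m.
The centroid lies 2.42/2 = 1.21 m below the top edge, so the top edge sits at y_top = 2.00767 − 1.21 = 0.79767 m along the incline.

y_top ≈ 0.798 m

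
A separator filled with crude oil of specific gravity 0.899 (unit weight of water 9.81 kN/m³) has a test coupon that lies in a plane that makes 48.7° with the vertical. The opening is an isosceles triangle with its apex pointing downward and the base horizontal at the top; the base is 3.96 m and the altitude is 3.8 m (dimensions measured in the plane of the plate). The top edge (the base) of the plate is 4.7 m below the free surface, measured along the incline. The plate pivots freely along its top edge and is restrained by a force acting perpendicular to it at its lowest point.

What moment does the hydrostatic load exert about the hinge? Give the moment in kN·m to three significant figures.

γ = 0.899 × 9.81 = 8.81919 kN/m³.
The plate makes 48.7° with the vertical, i.e. θ = 90° − 48.7° = 41.3° to the horizontal. Measuring y along the incline from the free-surface line, vertical depth h = y·sinθ with sinθ = 0.660002.
With the apex down, the centroid sits h/3 = 3.8/3 = 1.26667 m below the base (the top edge), so y_c = 4.7 + 1.26667 = 5.96667 m and h_c = 5.96667 × 0.660002 = 3.93801 m.
A = ½ × 3.96 × 3.8 = 7.524 m².
Resultant F = γ·h_c·A = 8.81919 × 3.93801 × 7.524 = 261.309 kN.
I_c = b·h³/36 = 3.96 × 3.8³/36 = 6.03592 m⁴.
Centre of pressure: y_p = y_c + I_c/(y_c·A) = 5.96667 + 6.03592/(5.96667 × 7.524) = 5.96667 + 0.134451 = 6.10112 m along the plane.
The resultant acts 1.26667 + 0.134451 = 1.40112 m (along the plate) below the hinge at the top edge, so the moment about the hinge is M = F × 1.40112 = 261.309 × 1.40112 = 366.125 kN·m.

M ≈ 366 kN·m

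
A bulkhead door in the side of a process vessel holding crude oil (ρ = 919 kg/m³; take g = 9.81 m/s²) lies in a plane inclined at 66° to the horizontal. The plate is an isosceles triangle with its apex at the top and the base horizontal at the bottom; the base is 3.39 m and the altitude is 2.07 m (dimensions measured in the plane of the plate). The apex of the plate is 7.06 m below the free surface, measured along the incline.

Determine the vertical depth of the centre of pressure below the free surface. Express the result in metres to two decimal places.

h_p = 7.74 m

γ = ρg = 919 × 9.81 / 1000 = 9.01539 kN/m³.
Let θ = 66° be the plate's angle to the horizontal; measure y along the incline from where the plane meets the free surface. Vertical depth h = y·sinθ with sinθ = 0.913545.
With the apex up, the centroid sits 2h/3 = 2 × 2.07/3 = 1.38 m below the apex, so y_c = 7.06 + 1.38 = 8.44 m and h_c = 8.44 × 0.913545 = 7.71032 m.
A = ½ × 3.39 × 2.07 = 3.50865 m².
Resultant F = γ·h_c·A = 9.01539 × 7.71032 × 3.50865 = 243.892 kN.
I_c = b·h³/36 = 3.39 × 2.07³/36 = 0.835234 m⁴.
Centre of pressure: y_p = y_c + I_c/(y_c·A) = 8.44 + 0.835234/(8.44 × 3.50865) = 8.44 + 0.028205 = 8.4682 m along the plane.
Vertically, h_p = y_p·sinθ = 8.4682 × 0.913545 = 7.73608 m.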